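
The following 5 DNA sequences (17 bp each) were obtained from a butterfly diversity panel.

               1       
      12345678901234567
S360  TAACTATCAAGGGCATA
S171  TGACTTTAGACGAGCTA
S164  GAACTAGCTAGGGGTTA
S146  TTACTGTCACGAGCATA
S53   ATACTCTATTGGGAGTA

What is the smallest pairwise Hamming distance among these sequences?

4

Pairwise Hamming distances:
  S360 vs S171: 8
  S360 vs S164: 5
  S360 vs S146: 4
  S360 vs S53: 8
  S171 vs S164: 9
  S171 vs S146: 10
  S171 vs S53: 9
  S164 vs S146: 9
  S164 vs S53: 8
  S146 vs S53: 8
The smallest is 4, between S360 and S146.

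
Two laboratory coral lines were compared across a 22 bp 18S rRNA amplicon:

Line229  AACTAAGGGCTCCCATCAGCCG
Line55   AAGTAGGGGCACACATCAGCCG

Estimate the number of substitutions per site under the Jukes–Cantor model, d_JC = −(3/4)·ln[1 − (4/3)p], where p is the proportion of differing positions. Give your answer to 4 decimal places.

Differing sites — 3:C/G; 6:A/G; 11:T/A; 13:C/A.
p = 4/22 = 0.181818.
d = −0.75 · ln(1 − (4/3)·0.181818) = −0.75 · ln(0.757576) = −0.75 · (-0.277631) = 0.2082.

0.2082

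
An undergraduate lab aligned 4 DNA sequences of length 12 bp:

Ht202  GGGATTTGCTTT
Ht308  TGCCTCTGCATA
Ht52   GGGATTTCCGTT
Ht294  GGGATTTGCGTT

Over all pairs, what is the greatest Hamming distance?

7

Pairwise Hamming distances:
  Ht202 vs Ht308: 6
  Ht202 vs Ht52: 2
  Ht202 vs Ht294: 1
  Ht308 vs Ht52: 7
  Ht308 vs Ht294: 6
  Ht52 vs Ht294: 1
The largest is 7, between Ht308 and Ht52.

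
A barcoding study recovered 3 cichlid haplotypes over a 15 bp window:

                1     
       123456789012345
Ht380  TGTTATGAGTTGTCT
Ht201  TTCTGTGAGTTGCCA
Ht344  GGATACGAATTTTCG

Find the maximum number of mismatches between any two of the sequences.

Pairwise Hamming distances:
  Ht380 vs Ht201: 5
  Ht380 vs Ht344: 6
  Ht201 vs Ht344: 9
The largest is 9, between Ht201 and Ht344.

9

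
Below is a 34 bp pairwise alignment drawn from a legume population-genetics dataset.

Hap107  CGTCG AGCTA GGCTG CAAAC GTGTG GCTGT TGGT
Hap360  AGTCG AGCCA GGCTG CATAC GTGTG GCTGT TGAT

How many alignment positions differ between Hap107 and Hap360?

4

Mismatches occur at site 1 (C→A), site 9 (T→C), site 18 (A→T), site 33 (G→A).
That gives 4 mismatches out of 34 aligned sites, so the Hamming distance is 4.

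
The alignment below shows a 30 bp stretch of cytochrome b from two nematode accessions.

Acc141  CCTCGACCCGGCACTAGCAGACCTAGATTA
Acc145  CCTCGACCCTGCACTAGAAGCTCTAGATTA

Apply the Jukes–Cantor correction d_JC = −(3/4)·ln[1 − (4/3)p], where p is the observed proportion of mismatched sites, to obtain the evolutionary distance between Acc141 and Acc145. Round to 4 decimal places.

0.1468

Differing sites — 10:G/T; 18:C/A; 21:A/C; 22:C/T.
p = 4/30 = 0.133333.
d = −0.75 · ln(1 − (4/3)·0.133333) = −0.75 · ln(0.822223) = −0.75 · (-0.195744) = 0.1468.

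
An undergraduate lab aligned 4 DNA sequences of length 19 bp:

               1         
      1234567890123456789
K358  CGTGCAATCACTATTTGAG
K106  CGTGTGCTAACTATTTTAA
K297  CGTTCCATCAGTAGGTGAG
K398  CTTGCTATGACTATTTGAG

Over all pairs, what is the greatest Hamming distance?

Pairwise Hamming distances:
  K358 vs K106: 6
  K358 vs K297: 5
  K358 vs K398: 3
  K106 vs K297: 10
  K106 vs K398: 7
  K297 vs K398: 7
The largest is 10, between K106 and K297.

10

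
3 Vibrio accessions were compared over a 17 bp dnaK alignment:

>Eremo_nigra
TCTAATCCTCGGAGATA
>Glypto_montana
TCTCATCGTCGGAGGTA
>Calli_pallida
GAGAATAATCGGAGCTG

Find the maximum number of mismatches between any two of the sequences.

Pairwise Hamming distances:
  Eremo_nigra vs Glypto_montana: 3
  Eremo_nigra vs Calli_pallida: 7
  Glypto_montana vs Calli_pallida: 8
The largest is 8, between Glypto_montana and Calli_pallida.

8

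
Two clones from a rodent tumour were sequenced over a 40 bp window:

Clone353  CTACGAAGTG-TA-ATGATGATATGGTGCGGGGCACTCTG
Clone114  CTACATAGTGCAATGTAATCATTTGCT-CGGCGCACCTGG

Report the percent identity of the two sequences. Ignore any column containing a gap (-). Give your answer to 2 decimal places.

Excluding the 3 gap columns leaves 37 comparable sites.
The sequences differ at positions 5 (G/A), 6 (A/T), 12 (T/A), 15 (A/G), 17 (G/A), 20 (G/C), 23 (A/T), 26 (G/C), 32 (G/C), 37 (T/C), 38 (C/T), 39 (T/G).
25 of the 37 comparable sites match, so the percent identity is 25/37 × 100 = 67.57%.

67.57%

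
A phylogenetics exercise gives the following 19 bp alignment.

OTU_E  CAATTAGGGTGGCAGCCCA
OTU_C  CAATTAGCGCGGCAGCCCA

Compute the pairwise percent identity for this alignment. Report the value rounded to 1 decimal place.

89.5%

Mismatches occur at site 8 (G↔C), site 10 (T↔C).
17 of the 19 sites match, so the percent identity is 17/19 × 100 = 89.5%.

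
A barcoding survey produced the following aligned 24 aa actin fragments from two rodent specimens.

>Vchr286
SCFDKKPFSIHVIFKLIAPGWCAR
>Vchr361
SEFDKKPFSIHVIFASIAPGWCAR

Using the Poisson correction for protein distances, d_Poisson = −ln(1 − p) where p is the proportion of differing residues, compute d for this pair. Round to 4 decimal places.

0.1335

Differing sites — 2:C/E; 15:K/A; 16:L/S.
p = 3/24 = 0.125000.
d = −ln(1 − 0.125000) = −ln(0.875000) = 0.1335.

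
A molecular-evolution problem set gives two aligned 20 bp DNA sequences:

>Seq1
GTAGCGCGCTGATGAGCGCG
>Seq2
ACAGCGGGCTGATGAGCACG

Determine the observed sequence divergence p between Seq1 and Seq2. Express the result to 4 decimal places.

Mismatches occur at site 1 (G→A), site 2 (T→C), site 7 (C→G), site 18 (G→A).
There are 4 differences over 20 sites, so p = 4/20 = 0.2000.

0.2000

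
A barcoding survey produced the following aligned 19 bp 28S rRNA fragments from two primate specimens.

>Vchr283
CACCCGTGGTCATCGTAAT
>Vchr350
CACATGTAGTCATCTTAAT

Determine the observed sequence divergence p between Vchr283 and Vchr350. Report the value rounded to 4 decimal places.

0.2105

Differing sites — 4:C/A; 5:C/T; 8:G/A; 15:G/T.
There are 4 differences over 19 sites, so p = 4/19 = 0.2105.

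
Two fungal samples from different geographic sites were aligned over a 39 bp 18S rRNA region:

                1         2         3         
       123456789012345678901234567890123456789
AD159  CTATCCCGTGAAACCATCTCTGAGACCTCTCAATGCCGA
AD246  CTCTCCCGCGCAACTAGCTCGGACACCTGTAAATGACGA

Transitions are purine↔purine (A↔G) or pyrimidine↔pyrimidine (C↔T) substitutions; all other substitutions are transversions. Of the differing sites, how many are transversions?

8

Differing sites — 3:A/C (Tv); 9:T/C (Ti); 11:A/C (Tv); 15:C/T (Ti); 17:T/G (Tv); 21:T/G (Tv); 24:G/C (Tv); 29:C/G (Tv); 31:C/A (Tv); 36:C/A (Tv).
Of the 10 differences, 2 transitions and 8 transversions, so the answer is 8.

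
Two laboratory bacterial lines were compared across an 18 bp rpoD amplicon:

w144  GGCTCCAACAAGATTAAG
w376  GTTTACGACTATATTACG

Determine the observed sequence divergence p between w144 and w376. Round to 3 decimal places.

Mismatches occur at site 2 (G→T), site 3 (C→T), site 5 (C→A), site 7 (A→G), site 10 (A→T), site 12 (G→T), site 17 (A→C).
There are 7 differences over 18 sites, so p = 7/18 = 0.389.

0.389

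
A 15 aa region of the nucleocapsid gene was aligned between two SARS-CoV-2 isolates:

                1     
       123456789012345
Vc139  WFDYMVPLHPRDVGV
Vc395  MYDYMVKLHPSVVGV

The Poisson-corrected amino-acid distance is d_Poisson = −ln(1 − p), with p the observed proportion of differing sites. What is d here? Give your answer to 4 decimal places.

Mismatches occur at site 1 (W↔M), site 2 (F↔Y), site 7 (P↔K), site 11 (R↔S), site 12 (D↔V).
p = 5/15 = 0.333333.
d = −ln(1 − 0.333333) = −ln(0.666667) = 0.4055.

0.4055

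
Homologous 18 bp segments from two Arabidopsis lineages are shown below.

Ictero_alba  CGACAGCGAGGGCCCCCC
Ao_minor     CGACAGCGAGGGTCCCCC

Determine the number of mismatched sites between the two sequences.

The sequences differ at position 13 (C/T).
That gives 1 mismatch out of 18 aligned sites, so the Hamming distance is 1.

1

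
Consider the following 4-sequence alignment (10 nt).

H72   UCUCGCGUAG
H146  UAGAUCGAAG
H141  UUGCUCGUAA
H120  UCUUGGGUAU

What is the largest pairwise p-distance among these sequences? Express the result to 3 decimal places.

0.700

Pairwise Hamming distances:
  H72 vs H146: 5
  H72 vs H141: 4
  H72 vs H120: 3
  H146 vs H141: 4
  H146 vs H120: 7
  H141 vs H120: 6
The largest is 7 mismatches, between H146 and H120; p = 7/10 = 0.700.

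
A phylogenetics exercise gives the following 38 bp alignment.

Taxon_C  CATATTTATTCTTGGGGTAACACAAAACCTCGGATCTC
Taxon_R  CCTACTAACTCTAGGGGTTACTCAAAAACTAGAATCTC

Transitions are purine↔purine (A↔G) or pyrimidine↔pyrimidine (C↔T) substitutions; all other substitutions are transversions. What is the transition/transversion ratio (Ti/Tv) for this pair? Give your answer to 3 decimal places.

0.429

The sequences differ at positions 2 (A/C, transversion), 5 (T/C, transition), 7 (T/A, transversion), 9 (T/C, transition), 13 (T/A, transversion), 19 (A/T, transversion), 22 (A/T, transversion), 28 (C/A, transversion), 31 (C/A, transversion), 33 (G/A, transition).
Of the 10 differences, 3 transitions and 7 transversions, so Ti/Tv = 3/7 = 0.429.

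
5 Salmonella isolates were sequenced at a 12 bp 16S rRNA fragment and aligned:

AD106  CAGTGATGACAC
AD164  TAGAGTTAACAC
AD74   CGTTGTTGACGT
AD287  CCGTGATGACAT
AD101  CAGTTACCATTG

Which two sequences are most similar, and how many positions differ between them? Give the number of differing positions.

2

Pairwise Hamming distances:
  AD106 vs AD164: 4
  AD106 vs AD74: 5
  AD106 vs AD287: 2
  AD106 vs AD101: 6
  AD164 vs AD74: 7
  AD164 vs AD287: 6
  AD164 vs AD101: 9
  AD74 vs AD287: 4
  AD74 vs AD101: 9
  AD287 vs AD101: 7
The smallest is 2, between AD106 and AD287.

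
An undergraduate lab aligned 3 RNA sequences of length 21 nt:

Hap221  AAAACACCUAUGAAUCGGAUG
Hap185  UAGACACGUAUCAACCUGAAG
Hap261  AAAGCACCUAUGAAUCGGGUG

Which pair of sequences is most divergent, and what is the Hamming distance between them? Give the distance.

Pairwise Hamming distances:
  Hap221 vs Hap185: 7
  Hap221 vs Hap261: 2
  Hap185 vs Hap261: 9
The largest is 9, between Hap185 and Hap261.

9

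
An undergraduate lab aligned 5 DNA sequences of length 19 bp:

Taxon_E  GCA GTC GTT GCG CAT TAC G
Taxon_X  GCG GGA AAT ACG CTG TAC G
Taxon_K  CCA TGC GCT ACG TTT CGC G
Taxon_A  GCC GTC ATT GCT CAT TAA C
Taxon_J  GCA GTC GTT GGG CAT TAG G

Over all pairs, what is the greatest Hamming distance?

Pairwise Hamming distances:
  Taxon_E vs Taxon_X: 8
  Taxon_E vs Taxon_K: 9
  Taxon_E vs Taxon_A: 5
  Taxon_E vs Taxon_J: 2
  Taxon_X vs Taxon_K: 10
  Taxon_X vs Taxon_A: 10
  Taxon_X vs Taxon_J: 10
  Taxon_K vs Taxon_A: 14
  Taxon_K vs Taxon_J: 11
  Taxon_A vs Taxon_J: 6
The largest is 14, between Taxon_K and Taxon_A.

14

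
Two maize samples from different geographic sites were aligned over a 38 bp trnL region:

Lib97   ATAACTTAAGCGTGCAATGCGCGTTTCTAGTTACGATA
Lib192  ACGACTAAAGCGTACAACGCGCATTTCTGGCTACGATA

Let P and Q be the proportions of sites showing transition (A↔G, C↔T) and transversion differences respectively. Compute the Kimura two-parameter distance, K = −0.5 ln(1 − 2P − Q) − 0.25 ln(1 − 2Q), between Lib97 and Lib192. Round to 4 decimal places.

0.2646

The sequences differ at positions 2 (T/C, transition), 3 (A/G, transition), 7 (T/A, transversion), 14 (G/A, transition), 18 (T/C, transition), 23 (G/A, transition), 29 (A/G, transition), 31 (T/C, transition).
Of the 8 differences, 7 transitions and 1 transversion over 38 sites: P = 7/38 = 0.184211, Q = 1/38 = 0.026316.
d = −0.5·ln(0.605262) − 0.25·ln(0.947368) = −0.5·(-0.502094) − 0.25·(-0.054068) = 0.2646.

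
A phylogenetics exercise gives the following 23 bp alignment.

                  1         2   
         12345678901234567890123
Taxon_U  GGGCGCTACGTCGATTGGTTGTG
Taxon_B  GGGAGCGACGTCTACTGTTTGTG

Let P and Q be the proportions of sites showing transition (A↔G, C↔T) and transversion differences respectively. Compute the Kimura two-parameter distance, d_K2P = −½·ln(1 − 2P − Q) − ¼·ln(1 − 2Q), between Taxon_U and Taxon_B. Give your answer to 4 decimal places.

0.2580

The sequences differ at positions 4 (C/A, transversion), 7 (T/G, transversion), 13 (G/T, transversion), 15 (T/C, transition), 18 (G/T, transversion).
Of the 5 differences, 1 transition and 4 transversions over 23 sites: P = 1/23 = 0.043478, Q = 4/23 = 0.173913.
d = −0.5·ln(0.739131) − 0.25·ln(0.652174) = −0.5·(-0.302280) − 0.25·(-0.427444) = 0.2580.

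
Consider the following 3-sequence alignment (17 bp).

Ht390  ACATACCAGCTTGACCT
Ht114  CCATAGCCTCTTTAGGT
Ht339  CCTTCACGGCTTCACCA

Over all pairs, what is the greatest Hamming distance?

9

Pairwise Hamming distances:
  Ht390 vs Ht114: 7
  Ht390 vs Ht339: 7
  Ht114 vs Ht339: 9
The largest is 9, between Ht114 and Ht339.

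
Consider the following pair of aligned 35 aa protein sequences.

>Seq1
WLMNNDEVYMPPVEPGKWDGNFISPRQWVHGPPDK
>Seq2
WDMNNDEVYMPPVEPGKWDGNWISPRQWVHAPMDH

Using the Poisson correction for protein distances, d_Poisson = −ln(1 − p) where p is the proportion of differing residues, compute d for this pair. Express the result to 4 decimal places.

0.1542

The sequences differ at positions 2 (L/D), 22 (F/W), 31 (G/A), 33 (P/M), 35 (K/H).
p = 5/35 = 0.142857.
d = −ln(1 − 0.142857) = −ln(0.857143) = 0.1542.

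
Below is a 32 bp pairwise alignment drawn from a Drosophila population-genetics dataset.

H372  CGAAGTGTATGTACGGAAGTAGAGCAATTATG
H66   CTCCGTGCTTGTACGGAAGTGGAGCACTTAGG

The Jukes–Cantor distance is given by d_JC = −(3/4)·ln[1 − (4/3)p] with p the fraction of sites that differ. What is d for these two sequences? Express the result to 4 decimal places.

The sequences differ at positions 2 (G/T), 3 (A/C), 4 (A/C), 8 (T/C), 9 (A/T), 21 (A/G), 27 (A/C), 31 (T/G).
p = 8/32 = 0.250000.
d = −0.75 · ln(1 − (4/3)·0.250000) = −0.75 · ln(0.666667) = −0.75 · (-0.405465) = 0.3041.

0.3041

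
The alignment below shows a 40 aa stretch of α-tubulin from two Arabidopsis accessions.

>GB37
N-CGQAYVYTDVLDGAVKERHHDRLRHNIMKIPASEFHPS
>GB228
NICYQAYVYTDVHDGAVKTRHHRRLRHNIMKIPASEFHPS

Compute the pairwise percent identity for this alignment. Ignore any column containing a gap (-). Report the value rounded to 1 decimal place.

89.7%

Excluding the 1 gap column leaves 39 comparable sites.
Mismatches occur at site 4 (G↔Y), site 13 (L↔H), site 19 (E↔T), site 23 (D↔R).
35 of the 39 comparable sites match, so the percent identity is 35/39 × 100 = 89.7%.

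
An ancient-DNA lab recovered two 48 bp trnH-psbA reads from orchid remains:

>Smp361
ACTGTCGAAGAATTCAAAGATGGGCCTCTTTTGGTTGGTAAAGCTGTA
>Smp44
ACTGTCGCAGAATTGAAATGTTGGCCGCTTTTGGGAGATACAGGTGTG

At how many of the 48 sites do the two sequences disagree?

12

Differing sites — 8:A/C; 15:C/G; 19:G/T; 20:A/G; 22:G/T; 27:T/G; 35:T/G; 36:T/A; 38:G/A; 41:A/C; 44:C/G; 48:A/G.
That gives 12 mismatches out of 48 aligned sites, so the Hamming distance is 12.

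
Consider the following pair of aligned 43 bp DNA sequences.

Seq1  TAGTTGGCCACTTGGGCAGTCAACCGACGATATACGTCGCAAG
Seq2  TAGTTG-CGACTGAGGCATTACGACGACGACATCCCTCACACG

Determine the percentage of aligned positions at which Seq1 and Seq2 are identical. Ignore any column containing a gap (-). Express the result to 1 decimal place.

Excluding the 1 gap column leaves 42 comparable sites.
The sequences differ at positions 9 (C/G), 13 (T/G), 14 (G/A), 19 (G/T), 21 (C/A), 22 (A/C), 23 (A/G), 24 (C/A), 31 (T/C), 34 (A/C), 36 (G/C), 39 (G/A), 42 (A/C).
29 of the 42 comparable sites match, so the percent identity is 29/42 × 100 = 69.0%.

69.0%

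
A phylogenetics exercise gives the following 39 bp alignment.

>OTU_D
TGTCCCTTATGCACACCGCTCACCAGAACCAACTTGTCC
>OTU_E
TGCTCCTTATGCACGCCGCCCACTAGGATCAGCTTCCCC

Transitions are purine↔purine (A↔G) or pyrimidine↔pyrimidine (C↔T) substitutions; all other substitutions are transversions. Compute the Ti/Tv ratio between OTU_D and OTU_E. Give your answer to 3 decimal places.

The sequences differ at positions 3 (T/C, transition), 4 (C/T, transition), 15 (A/G, transition), 20 (T/C, transition), 24 (C/T, transition), 27 (A/G, transition), 29 (C/T, transition), 32 (A/G, transition), 36 (G/C, transversion), 37 (T/C, transition).
Of the 10 differences, 9 transitions and 1 transversion, so Ti/Tv = 9/1 = 9.000.

9.000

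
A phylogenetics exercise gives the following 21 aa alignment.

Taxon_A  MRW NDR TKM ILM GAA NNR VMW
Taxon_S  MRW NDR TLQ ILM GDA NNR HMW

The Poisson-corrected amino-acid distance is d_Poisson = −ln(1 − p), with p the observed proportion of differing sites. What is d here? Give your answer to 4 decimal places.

Differing sites — 8:K/L; 9:M/Q; 14:A/D; 19:V/H.
p = 4/21 = 0.190476.
d = −ln(1 − 0.190476) = −ln(0.809524) = 0.2113.

0.2113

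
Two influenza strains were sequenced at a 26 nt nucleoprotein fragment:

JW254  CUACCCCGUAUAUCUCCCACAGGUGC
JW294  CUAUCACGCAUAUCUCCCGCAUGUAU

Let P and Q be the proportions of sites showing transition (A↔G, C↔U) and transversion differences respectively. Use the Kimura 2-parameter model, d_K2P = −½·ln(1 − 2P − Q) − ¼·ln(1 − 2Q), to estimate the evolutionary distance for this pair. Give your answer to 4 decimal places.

0.3513

The sequences differ at positions 4 (C/U, transition), 6 (C/A, transversion), 9 (U/C, transition), 19 (A/G, transition), 22 (G/U, transversion), 25 (G/A, transition), 26 (C/U, transition).
Of the 7 differences, 5 transitions and 2 transversions over 26 sites: P = 5/26 = 0.192308, Q = 2/26 = 0.076923.
d = −0.5·ln(0.538461) − 0.25·ln(0.846154) = −0.5·(-0.619040) − 0.25·(-0.167054) = 0.3513.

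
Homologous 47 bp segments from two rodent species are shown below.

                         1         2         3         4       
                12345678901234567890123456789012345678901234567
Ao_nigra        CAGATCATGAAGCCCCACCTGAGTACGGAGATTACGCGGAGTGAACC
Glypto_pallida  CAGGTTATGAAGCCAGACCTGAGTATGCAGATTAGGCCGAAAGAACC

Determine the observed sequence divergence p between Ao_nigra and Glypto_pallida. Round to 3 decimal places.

Mismatches occur at site 4 (A→G), site 6 (C→T), site 15 (C→A), site 16 (C→G), site 26 (C→T), site 28 (G→C), site 35 (C→G), site 38 (G→C), site 41 (G→A), site 42 (T→A).
There are 10 differences over 47 sites, so p = 10/47 = 0.213.

0.213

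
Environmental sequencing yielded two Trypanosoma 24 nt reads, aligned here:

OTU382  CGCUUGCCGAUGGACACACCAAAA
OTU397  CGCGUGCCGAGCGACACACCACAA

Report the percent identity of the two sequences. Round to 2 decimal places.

83.33%

Differing sites — 4:U/G; 11:U/G; 12:G/C; 22:A/C.
20 of the 24 sites match, so the percent identity is 20/24 × 100 = 83.33%.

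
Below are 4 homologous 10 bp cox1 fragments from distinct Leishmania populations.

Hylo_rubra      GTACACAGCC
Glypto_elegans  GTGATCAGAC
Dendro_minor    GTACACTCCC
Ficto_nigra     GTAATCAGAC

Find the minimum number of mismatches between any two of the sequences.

1

Pairwise Hamming distances:
  Hylo_rubra vs Glypto_elegans: 4
  Hylo_rubra vs Dendro_minor: 2
  Hylo_rubra vs Ficto_nigra: 3
  Glypto_elegans vs Dendro_minor: 6
  Glypto_elegans vs Ficto_nigra: 1
  Dendro_minor vs Ficto_nigra: 5
The smallest is 1, between Glypto_elegans and Ficto_nigra.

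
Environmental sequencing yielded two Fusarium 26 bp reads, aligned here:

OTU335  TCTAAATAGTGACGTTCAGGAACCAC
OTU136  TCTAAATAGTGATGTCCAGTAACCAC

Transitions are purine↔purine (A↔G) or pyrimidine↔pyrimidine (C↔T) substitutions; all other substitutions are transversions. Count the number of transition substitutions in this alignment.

Differing sites — 13:C/T (Ti); 16:T/C (Ti); 20:G/T (Tv).
Of the 3 differences, 2 transitions and 1 transversion, so the answer is 2.

2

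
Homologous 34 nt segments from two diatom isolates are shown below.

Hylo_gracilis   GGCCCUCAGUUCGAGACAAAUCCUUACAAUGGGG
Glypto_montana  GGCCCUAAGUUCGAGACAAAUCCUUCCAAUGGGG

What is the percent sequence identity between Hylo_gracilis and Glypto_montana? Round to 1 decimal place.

Differing sites — 7:C/A; 26:A/C.
32 of the 34 sites match, so the percent identity is 32/34 × 100 = 94.1%.

94.1%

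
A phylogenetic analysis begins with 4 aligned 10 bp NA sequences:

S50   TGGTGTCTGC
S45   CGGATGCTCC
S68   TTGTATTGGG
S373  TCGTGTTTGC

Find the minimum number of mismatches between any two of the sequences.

Pairwise Hamming distances:
  S50 vs S45: 5
  S50 vs S68: 5
  S50 vs S373: 2
  S45 vs S68: 9
  S45 vs S373: 7
  S68 vs S373: 4
The smallest is 2, between S50 and S373.

2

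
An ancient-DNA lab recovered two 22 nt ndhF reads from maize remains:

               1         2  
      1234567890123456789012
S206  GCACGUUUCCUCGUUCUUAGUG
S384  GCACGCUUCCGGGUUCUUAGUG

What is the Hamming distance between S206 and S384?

3

Differing sites — 6:U/C; 11:U/G; 12:C/G.
That gives 3 mismatches out of 22 aligned sites, so the Hamming distance is 3.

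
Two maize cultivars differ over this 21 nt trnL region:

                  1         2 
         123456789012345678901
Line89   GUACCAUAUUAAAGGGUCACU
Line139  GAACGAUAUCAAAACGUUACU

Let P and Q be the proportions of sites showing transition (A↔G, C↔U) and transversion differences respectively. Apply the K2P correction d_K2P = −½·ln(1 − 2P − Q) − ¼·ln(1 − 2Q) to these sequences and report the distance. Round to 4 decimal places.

0.3639

Differing sites — 2:U/A (Tv); 5:C/G (Tv); 10:U/C (Ti); 14:G/A (Ti); 15:G/C (Tv); 18:C/U (Ti).
Of the 6 differences, 3 transitions and 3 transversions over 21 sites: P = 3/21 = 0.142857, Q = 3/21 = 0.142857.
d = −0.5·ln(0.571429) − 0.25·ln(0.714286) = −0.5·(-0.559615) − 0.25·(-0.336472) = 0.3639.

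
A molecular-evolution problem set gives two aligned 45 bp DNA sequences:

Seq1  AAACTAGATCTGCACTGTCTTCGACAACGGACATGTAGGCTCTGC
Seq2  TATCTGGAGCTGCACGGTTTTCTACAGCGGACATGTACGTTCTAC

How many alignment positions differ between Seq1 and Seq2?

11

The sequences differ at positions 1 (A/T), 3 (A/T), 6 (A/G), 9 (T/G), 16 (T/G), 19 (C/T), 23 (G/T), 27 (A/G), 38 (G/C), 40 (C/T), 44 (G/A).
That gives 11 mismatches out of 45 aligned sites, so the Hamming distance is 11.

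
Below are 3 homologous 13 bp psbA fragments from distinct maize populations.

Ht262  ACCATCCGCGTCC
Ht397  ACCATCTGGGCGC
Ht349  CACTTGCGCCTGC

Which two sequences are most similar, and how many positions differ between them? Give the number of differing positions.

Pairwise Hamming distances:
  Ht262 vs Ht397: 4
  Ht262 vs Ht349: 6
  Ht397 vs Ht349: 8
The smallest is 4, between Ht262 and Ht397.

4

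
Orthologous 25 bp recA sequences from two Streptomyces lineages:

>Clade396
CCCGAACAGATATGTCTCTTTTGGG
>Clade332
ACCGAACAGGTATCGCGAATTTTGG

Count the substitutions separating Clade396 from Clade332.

8

Differing sites — 1:C/A; 10:A/G; 14:G/C; 15:T/G; 17:T/G; 18:C/A; 19:T/A; 23:G/T.
That gives 8 mismatches out of 25 aligned sites, so the Hamming distance is 8.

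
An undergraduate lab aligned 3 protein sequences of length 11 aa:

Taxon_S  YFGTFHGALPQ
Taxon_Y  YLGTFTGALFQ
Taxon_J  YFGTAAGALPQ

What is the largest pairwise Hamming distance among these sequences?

Pairwise Hamming distances:
  Taxon_S vs Taxon_Y: 3
  Taxon_S vs Taxon_J: 2
  Taxon_Y vs Taxon_J: 4
The largest is 4, between Taxon_Y and Taxon_J.

4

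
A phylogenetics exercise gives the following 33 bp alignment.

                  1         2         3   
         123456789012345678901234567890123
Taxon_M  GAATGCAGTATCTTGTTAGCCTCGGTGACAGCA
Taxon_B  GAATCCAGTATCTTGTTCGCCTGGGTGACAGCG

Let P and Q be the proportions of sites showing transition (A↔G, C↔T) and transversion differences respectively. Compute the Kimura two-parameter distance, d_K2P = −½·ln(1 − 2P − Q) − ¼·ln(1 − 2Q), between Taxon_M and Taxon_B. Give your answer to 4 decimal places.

0.1323

The sequences differ at positions 5 (G/C, transversion), 18 (A/C, transversion), 23 (C/G, transversion), 33 (A/G, transition).
Of the 4 differences, 1 transition and 3 transversions over 33 sites: P = 1/33 = 0.030303, Q = 3/33 = 0.090909.
d = −0.5·ln(0.848485) − 0.25·ln(0.818182) = −0.5·(-0.164303) − 0.25·(-0.200670) = 0.1323.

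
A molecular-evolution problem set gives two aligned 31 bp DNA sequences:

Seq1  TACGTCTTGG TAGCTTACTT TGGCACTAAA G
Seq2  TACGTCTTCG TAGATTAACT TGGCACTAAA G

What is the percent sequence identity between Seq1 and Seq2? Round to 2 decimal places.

The sequences differ at positions 9 (G/C), 14 (C/A), 18 (C/A), 19 (T/C).
27 of the 31 sites match, so the percent identity is 27/31 × 100 = 87.10%.

87.10%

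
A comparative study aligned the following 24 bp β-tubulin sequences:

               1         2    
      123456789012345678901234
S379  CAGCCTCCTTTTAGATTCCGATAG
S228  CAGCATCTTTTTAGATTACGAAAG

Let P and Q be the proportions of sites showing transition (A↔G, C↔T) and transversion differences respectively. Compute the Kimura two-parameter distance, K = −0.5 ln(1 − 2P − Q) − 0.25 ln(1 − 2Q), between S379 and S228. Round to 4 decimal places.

0.1887

The sequences differ at positions 5 (C/A, transversion), 8 (C/T, transition), 18 (C/A, transversion), 22 (T/A, transversion).
Of the 4 differences, 1 transition and 3 transversions over 24 sites: P = 1/24 = 0.041667, Q = 3/24 = 0.125000.
d = −0.5·ln(0.791666) − 0.25·ln(0.750000) = −0.5·(-0.233616) − 0.25·(-0.287682) = 0.1887.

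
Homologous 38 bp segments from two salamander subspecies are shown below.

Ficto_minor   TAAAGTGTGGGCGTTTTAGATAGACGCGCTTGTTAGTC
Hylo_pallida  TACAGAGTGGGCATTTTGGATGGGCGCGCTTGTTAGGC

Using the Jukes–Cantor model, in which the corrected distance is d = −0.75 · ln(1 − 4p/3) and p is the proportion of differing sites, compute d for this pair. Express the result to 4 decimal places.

Differing sites — 3:A/C; 6:T/A; 13:G/A; 18:A/G; 22:A/G; 24:A/G; 37:T/G.
p = 7/38 = 0.184211.
d = −0.75 · ln(1 − (4/3)·0.184211) = −0.75 · ln(0.754385) = −0.75 · (-0.281852) = 0.2114.

0.2114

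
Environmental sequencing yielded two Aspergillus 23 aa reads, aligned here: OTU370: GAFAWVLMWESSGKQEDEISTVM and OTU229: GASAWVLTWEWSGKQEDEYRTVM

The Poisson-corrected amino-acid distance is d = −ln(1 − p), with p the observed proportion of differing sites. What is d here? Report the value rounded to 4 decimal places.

0.2451

Mismatches occur at site 3 (F/S), site 8 (M/T), site 11 (S/W), site 19 (I/Y), site 20 (S/R).
p = 5/23 = 0.217391.
d = −ln(1 − 0.217391) = −ln(0.782609) = 0.2451.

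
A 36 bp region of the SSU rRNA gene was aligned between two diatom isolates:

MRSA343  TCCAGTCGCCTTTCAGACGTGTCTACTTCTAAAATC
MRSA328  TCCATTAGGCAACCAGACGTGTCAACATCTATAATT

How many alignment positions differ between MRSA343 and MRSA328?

The sequences differ at positions 5 (G/T), 7 (C/A), 9 (C/G), 11 (T/A), 12 (T/A), 13 (T/C), 24 (T/A), 27 (T/A), 32 (A/T), 36 (C/T).
That gives 10 mismatches out of 36 aligned sites, so the Hamming distance is 10.

10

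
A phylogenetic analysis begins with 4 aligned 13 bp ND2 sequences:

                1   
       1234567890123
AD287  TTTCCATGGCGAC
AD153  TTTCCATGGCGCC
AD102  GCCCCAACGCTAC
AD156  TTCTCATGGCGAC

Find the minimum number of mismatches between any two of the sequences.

Pairwise Hamming distances:
  AD287 vs AD153: 1
  AD287 vs AD102: 6
  AD287 vs AD156: 2
  AD153 vs AD102: 7
  AD153 vs AD156: 3
  AD102 vs AD156: 6
The smallest is 1, between AD287 and AD153.

1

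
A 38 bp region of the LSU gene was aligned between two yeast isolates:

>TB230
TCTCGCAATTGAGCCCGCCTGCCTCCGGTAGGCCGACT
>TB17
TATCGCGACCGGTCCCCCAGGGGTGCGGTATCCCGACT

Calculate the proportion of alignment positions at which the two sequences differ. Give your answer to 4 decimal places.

0.3684

Mismatches occur at site 2 (C/A), site 7 (A/G), site 9 (T/C), site 10 (T/C), site 12 (A/G), site 13 (G/T), site 17 (G/C), site 19 (C/A), site 20 (T/G), site 22 (C/G), site 23 (C/G), site 25 (C/G), site 31 (G/T), site 32 (G/C).
There are 14 differences over 38 sites, so p = 14/38 = 0.3684.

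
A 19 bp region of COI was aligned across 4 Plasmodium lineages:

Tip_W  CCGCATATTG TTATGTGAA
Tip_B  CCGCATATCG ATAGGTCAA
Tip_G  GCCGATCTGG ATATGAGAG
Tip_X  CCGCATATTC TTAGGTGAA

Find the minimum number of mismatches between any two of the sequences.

Pairwise Hamming distances:
  Tip_W vs Tip_B: 4
  Tip_W vs Tip_G: 8
  Tip_W vs Tip_X: 2
  Tip_B vs Tip_G: 9
  Tip_B vs Tip_X: 4
  Tip_G vs Tip_X: 10
The smallest is 2, between Tip_W and Tip_X.

2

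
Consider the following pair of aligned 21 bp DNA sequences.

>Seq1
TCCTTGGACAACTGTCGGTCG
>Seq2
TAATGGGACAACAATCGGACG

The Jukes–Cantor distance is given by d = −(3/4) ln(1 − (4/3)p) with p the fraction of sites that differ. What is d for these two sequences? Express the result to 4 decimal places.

0.3597

Differing sites — 2:C/A; 3:C/A; 5:T/G; 13:T/A; 14:G/A; 19:T/A.
p = 6/21 = 0.285714.
d = −0.75 · ln(1 − (4/3)·0.285714) = −0.75 · ln(0.619048) = −0.75 · (-0.479572) = 0.3597.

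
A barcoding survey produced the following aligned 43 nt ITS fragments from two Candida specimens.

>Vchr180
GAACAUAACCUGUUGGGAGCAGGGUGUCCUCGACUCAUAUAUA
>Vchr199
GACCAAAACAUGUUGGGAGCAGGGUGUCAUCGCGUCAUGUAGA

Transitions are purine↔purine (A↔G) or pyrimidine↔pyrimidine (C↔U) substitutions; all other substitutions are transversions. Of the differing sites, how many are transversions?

7

The sequences differ at positions 3 (A/C, transversion), 6 (U/A, transversion), 10 (C/A, transversion), 29 (C/A, transversion), 33 (A/C, transversion), 34 (C/G, transversion), 39 (A/G, transition), 42 (U/G, transversion).
Of the 8 differences, 1 transition and 7 transversions, so the answer is 7.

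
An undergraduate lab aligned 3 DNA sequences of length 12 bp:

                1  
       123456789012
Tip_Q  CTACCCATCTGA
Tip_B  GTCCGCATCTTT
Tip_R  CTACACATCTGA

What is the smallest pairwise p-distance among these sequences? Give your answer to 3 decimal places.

0.083

Pairwise Hamming distances:
  Tip_Q vs Tip_B: 5
  Tip_Q vs Tip_R: 1
  Tip_B vs Tip_R: 5
The smallest is 1 mismatch, between Tip_Q and Tip_R; p = 1/12 = 0.083.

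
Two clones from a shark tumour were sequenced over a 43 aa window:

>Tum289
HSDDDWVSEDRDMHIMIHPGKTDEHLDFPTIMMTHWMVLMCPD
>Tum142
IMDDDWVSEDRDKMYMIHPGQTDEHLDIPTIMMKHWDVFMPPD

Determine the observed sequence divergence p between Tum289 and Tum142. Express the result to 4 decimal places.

Differing sites — 1:H/I; 2:S/M; 13:M/K; 14:H/M; 15:I/Y; 21:K/Q; 28:F/I; 34:T/K; 37:M/D; 39:L/F; 41:C/P.
There are 11 differences over 43 sites, so p = 11/43 = 0.2558.

0.2558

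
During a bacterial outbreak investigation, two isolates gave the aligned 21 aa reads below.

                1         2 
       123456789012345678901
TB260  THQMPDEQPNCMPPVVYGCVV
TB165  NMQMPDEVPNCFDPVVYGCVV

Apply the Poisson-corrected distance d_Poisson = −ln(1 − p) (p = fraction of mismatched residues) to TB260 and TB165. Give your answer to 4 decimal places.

0.2719

Differing sites — 1:T/N; 2:H/M; 8:Q/V; 12:M/F; 13:P/D.
p = 5/21 = 0.238095.
d = −ln(1 − 0.238095) = −ln(0.761905) = 0.2719.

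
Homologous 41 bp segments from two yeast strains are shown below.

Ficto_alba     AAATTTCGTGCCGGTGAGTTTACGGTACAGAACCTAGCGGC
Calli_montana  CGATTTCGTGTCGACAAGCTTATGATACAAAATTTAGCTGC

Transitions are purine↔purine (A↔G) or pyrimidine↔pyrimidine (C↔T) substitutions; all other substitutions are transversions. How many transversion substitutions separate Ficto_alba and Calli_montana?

Mismatches occur at site 1 (A↔C, transversion), site 2 (A↔G, transition), site 11 (C↔T, transition), site 14 (G↔A, transition), site 15 (T↔C, transition), site 16 (G↔A, transition), site 19 (T↔C, transition), site 23 (C↔T, transition), site 25 (G↔A, transition), site 30 (G↔A, transition), site 33 (C↔T, transition), site 34 (C↔T, transition), site 39 (G↔T, transversion).
Of the 13 differences, 11 transitions and 2 transversions, so the answer is 2.

2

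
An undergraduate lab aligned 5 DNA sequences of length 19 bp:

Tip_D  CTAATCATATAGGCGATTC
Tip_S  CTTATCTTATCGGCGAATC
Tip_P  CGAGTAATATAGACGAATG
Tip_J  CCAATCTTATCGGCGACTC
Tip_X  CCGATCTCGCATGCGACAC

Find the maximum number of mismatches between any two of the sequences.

13

Pairwise Hamming distances:
  Tip_D vs Tip_S: 4
  Tip_D vs Tip_P: 6
  Tip_D vs Tip_J: 4
  Tip_D vs Tip_X: 9
  Tip_S vs Tip_P: 8
  Tip_S vs Tip_J: 3
  Tip_S vs Tip_X: 9
  Tip_P vs Tip_J: 8
  Tip_P vs Tip_X: 13
  Tip_J vs Tip_X: 7
The largest is 13, between Tip_P and Tip_X.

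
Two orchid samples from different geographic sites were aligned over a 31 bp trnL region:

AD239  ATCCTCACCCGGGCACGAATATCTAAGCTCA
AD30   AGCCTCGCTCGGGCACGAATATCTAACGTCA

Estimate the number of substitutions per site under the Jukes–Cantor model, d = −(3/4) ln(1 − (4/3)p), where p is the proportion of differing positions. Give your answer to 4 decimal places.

0.1816

The sequences differ at positions 2 (T/G), 7 (A/G), 9 (C/T), 27 (G/C), 28 (C/G).
p = 5/31 = 0.161290.
d = −0.75 · ln(1 − (4/3)·0.161290) = −0.75 · ln(0.784947) = −0.75 · (-0.242139) = 0.1816.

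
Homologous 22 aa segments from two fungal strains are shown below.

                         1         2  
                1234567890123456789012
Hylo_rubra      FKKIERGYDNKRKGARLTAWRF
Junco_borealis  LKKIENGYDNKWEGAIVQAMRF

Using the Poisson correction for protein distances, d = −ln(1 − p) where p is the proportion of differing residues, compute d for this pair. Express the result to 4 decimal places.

0.4520

The sequences differ at positions 1 (F/L), 6 (R/N), 12 (R/W), 13 (K/E), 16 (R/I), 17 (L/V), 18 (T/Q), 20 (W/M).
p = 8/22 = 0.363636.
d = −ln(1 − 0.363636) = −ln(0.636364) = 0.4520.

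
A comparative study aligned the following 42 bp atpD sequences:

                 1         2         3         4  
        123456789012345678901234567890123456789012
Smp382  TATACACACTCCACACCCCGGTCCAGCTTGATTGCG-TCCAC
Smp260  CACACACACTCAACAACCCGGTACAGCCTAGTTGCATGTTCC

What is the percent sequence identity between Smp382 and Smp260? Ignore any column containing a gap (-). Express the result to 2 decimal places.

Excluding the 1 gap column leaves 41 comparable sites.
The sequences differ at positions 1 (T/C), 3 (T/C), 12 (C/A), 16 (C/A), 23 (C/A), 28 (T/C), 30 (G/A), 31 (A/G), 36 (G/A), 38 (T/G), 39 (C/T), 40 (C/T), 41 (A/C).
28 of the 41 comparable sites match, so the percent identity is 28/41 × 100 = 68.29%.

68.29%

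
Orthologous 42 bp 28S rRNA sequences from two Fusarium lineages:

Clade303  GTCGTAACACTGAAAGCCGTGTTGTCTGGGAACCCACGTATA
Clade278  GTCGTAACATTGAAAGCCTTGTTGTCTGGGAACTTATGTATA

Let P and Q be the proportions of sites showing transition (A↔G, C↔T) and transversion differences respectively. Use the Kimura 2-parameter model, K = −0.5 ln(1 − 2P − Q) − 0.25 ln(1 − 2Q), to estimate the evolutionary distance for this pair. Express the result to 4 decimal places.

0.1328

Differing sites — 10:C/T (Ti); 19:G/T (Tv); 34:C/T (Ti); 35:C/T (Ti); 37:C/T (Ti).
Of the 5 differences, 4 transitions and 1 transversion over 42 sites: P = 4/42 = 0.095238, Q = 1/42 = 0.023810.
d = −0.5·ln(0.785714) − 0.25·ln(0.952380) = −0.5·(-0.241162) − 0.25·(-0.048791) = 0.1328.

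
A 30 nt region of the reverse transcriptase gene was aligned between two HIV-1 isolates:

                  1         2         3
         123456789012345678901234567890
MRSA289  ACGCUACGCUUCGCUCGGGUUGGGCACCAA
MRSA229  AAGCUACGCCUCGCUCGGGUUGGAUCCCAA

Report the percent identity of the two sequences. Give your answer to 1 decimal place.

83.3%

Differing sites — 2:C/A; 10:U/C; 24:G/A; 25:C/U; 26:A/C.
25 of the 30 sites match, so the percent identity is 25/30 × 100 = 83.3%.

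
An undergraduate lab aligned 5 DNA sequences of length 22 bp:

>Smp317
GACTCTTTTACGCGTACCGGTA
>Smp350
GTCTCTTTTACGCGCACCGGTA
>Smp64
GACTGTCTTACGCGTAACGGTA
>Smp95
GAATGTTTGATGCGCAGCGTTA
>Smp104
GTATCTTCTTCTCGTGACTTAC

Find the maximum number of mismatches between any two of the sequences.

Pairwise Hamming distances:
  Smp317 vs Smp350: 2
  Smp317 vs Smp64: 3
  Smp317 vs Smp95: 7
  Smp317 vs Smp104: 11
  Smp350 vs Smp64: 5
  Smp350 vs Smp95: 7
  Smp350 vs Smp104: 11
  Smp64 vs Smp95: 7
  Smp64 vs Smp104: 12
  Smp95 vs Smp104: 13
The largest is 13, between Smp95 and Smp104.

13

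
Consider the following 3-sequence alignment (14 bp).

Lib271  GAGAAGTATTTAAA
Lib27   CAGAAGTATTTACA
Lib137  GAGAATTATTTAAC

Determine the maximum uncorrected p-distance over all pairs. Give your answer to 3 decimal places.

Pairwise Hamming distances:
  Lib271 vs Lib27: 2
  Lib271 vs Lib137: 2
  Lib27 vs Lib137: 4
The largest is 4 mismatches, between Lib27 and Lib137; p = 4/14 = 0.286.

0.286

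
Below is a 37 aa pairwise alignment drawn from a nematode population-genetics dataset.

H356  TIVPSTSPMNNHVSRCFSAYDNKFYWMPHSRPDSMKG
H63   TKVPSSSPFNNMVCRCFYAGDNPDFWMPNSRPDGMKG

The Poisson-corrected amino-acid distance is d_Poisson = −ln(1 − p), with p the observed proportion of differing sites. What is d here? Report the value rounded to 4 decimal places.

0.3920

The sequences differ at positions 2 (I/K), 6 (T/S), 9 (M/F), 12 (H/M), 14 (S/C), 18 (S/Y), 20 (Y/G), 23 (K/P), 24 (F/D), 25 (Y/F), 29 (H/N), 34 (S/G).
p = 12/37 = 0.324324.
d = −ln(1 − 0.324324) = −ln(0.675676) = 0.3920.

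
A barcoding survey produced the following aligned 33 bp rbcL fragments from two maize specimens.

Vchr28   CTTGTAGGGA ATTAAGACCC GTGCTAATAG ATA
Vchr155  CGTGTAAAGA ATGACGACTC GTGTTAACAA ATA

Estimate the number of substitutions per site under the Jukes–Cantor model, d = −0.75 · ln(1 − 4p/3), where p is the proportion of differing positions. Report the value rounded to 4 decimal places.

The sequences differ at positions 2 (T/G), 7 (G/A), 8 (G/A), 13 (T/G), 15 (A/C), 19 (C/T), 24 (C/T), 28 (T/C), 30 (G/A).
p = 9/33 = 0.272727.
d = −0.75 · ln(1 − (4/3)·0.272727) = −0.75 · ln(0.636364) = −0.75 · (-0.451985) = 0.3390.

0.3390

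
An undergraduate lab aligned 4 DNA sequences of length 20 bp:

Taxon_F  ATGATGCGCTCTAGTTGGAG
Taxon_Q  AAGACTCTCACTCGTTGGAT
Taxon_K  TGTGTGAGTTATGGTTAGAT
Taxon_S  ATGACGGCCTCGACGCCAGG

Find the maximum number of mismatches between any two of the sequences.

Pairwise Hamming distances:
  Taxon_F vs Taxon_Q: 7
  Taxon_F vs Taxon_K: 10
  Taxon_F vs Taxon_S: 10
  Taxon_Q vs Taxon_K: 13
  Taxon_Q vs Taxon_S: 14
  Taxon_K vs Taxon_S: 18
The largest is 18, between Taxon_K and Taxon_S.

18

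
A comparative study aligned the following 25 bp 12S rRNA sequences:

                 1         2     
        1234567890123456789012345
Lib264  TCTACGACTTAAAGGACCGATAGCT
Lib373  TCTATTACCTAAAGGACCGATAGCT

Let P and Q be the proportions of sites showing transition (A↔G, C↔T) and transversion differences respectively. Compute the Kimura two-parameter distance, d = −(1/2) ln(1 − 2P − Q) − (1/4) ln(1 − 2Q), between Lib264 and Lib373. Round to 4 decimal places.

Mismatches occur at site 5 (C/T, transition), site 6 (G/T, transversion), site 9 (T/C, transition).
Of the 3 differences, 2 transitions and 1 transversion over 25 sites: P = 2/25 = 0.080000, Q = 1/25 = 0.040000.
d = −0.5·ln(0.800000) − 0.25·ln(0.920000) = −0.5·(-0.223144) − 0.25·(-0.083382) = 0.1324.

0.1324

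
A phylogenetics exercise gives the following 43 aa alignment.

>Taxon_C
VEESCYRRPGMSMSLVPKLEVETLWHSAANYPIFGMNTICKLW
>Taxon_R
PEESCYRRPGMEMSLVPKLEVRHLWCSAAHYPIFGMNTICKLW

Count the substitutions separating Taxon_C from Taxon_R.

The sequences differ at positions 1 (V/P), 12 (S/E), 22 (E/R), 23 (T/H), 26 (H/C), 30 (N/H).
That gives 6 mismatches out of 43 aligned sites, so the Hamming distance is 6.

6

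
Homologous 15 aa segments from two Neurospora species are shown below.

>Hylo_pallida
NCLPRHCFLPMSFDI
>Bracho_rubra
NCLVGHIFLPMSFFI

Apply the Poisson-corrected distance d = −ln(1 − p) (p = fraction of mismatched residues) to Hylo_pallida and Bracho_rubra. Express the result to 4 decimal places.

The sequences differ at positions 4 (P/V), 5 (R/G), 7 (C/I), 14 (D/F).
p = 4/15 = 0.266667.
d = −ln(1 − 0.266667) = −ln(0.733333) = 0.3102.

0.3102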